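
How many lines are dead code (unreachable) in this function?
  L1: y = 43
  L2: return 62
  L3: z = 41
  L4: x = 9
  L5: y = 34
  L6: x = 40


Analyzing control flow:
  L1: reachable (before return)
  L2: reachable (return statement)
  L3: DEAD (after return at L2)
  L4: DEAD (after return at L2)
  L5: DEAD (after return at L2)
  L6: DEAD (after return at L2)
Return at L2, total lines = 6
Dead lines: L3 through L6
Count: 4

4


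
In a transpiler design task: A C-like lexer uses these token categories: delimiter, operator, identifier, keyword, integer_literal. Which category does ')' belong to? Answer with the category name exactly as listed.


Token: ')'
Checking categories:
  identifier: no
  integer_literal: no
  operator: no
  keyword: no
  delimiter: YES
Category: delimiter

delimiter


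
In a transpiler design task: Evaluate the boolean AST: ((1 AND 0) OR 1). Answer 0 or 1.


Step 1: Evaluate inner node
  1 AND 0 = 0
Step 2: Evaluate root node
  0 OR 1 = 1

1


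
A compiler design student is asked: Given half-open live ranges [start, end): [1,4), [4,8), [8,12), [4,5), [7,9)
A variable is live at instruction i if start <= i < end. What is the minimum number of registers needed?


Live ranges:
  Var0: [1, 4)
  Var1: [4, 8)
  Var2: [8, 12)
  Var3: [4, 5)
  Var4: [7, 9)
Sweep-line events (position, delta, active):
  pos=1 start -> active=1
  pos=4 end -> active=0
  pos=4 start -> active=1
  pos=4 start -> active=2
  pos=5 end -> active=1
  pos=7 start -> active=2
  pos=8 end -> active=1
  pos=8 start -> active=2
  pos=9 end -> active=1
  pos=12 end -> active=0
Maximum simultaneous active: 2
Minimum registers needed: 2

2


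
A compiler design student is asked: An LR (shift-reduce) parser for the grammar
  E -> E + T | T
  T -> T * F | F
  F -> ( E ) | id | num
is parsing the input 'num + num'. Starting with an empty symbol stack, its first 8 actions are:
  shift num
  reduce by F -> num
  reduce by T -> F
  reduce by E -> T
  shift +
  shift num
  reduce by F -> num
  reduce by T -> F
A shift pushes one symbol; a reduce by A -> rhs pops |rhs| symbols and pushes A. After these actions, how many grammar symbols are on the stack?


Tracking the symbol stack through each action:
  Action 1: shift 'num' : push -> stack = [num] (size 1)
  Action 2: reduce by F -> num : pop 1, push F -> stack = [F] (size 1)
  Action 3: reduce by T -> F : pop 1, push T -> stack = [T] (size 1)
  Action 4: reduce by E -> T : pop 1, push E -> stack = [E] (size 1)
  Action 5: shift '+' : push -> stack = [E, +] (size 2)
  Action 6: shift 'num' : push -> stack = [E, +, num] (size 3)
  Action 7: reduce by F -> num : pop 1, push F -> stack = [E, +, F] (size 3)
  Action 8: reduce by T -> F : pop 1, push T -> stack = [E, +, T] (size 3)
Final stack size: 3

3


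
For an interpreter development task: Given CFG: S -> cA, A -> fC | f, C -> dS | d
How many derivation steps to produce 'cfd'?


Grammar: S -> cA, A -> fC | f, C -> dS | d
Deriving 'cfd':
Step 1: S -> cA => cA
Step 2: A -> fC => cfC
Step 3: C -> d => cfd
Total derivation steps: 3

3


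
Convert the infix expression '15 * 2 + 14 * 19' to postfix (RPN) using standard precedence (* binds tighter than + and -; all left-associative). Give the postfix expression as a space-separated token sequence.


Applying the shunting-yard algorithm:
  Operand 15 -> output
  Push '*' onto operator stack -> op-stack: [*]
  Operand 2 -> output
  See '+' (prec 1); top '*' (prec 2) >= it -> pop '*' to output
  Push '+' onto operator stack -> op-stack: [+]
  Operand 14 -> output
  Push '*' onto operator stack -> op-stack: [+, *]
  Operand 19 -> output
  End of input: pop '*' to output
  End of input: pop '+' to output
Postfix result: 15 2 * 14 19 * +

15 2 * 14 19 * +


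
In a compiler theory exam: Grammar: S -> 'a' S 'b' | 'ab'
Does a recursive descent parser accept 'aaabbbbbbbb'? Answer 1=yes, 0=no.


Grammar accepts strings of the form a^n b^n (n >= 1)
Word: 'aaabbbbbbbb'
Counting: 3 a's and 8 b's
Check: 3 == 8? No
Mismatch: a-count != b-count
Rejected

0


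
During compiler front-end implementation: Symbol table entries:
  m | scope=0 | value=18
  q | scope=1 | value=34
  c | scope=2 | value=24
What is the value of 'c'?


Searching symbol table for 'c':
  m | scope=0 | value=18
  q | scope=1 | value=34
  c | scope=2 | value=24 <- MATCH
Found 'c' at scope 2 with value 24

24


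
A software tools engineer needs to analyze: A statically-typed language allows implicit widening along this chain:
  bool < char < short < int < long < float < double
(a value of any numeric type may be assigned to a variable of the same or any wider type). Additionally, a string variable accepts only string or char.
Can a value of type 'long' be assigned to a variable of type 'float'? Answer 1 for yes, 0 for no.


Target variable type: float
Source value type: long
Numeric ranks: long=4, float=5
Widening allowed iff rank(source) <= rank(target): 4 <= 5? Yes
Result: 1

1


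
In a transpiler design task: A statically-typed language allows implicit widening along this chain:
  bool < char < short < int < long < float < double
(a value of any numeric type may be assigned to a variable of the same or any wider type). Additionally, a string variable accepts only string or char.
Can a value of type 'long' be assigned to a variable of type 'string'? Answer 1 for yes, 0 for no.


Target variable type: string
Source value type: long
Rule: string accepts only {string, char}
  source 'long' in {string, char}? No
Result: 0

0


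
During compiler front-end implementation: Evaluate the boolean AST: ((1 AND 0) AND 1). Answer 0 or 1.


Step 1: Evaluate inner node
  1 AND 0 = 0
Step 2: Evaluate root node
  0 AND 1 = 0

0


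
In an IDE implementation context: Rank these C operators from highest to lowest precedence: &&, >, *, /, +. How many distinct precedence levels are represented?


Looking up precedence for each operator:
  && -> precedence 2
  > -> precedence 4
  * -> precedence 6
  / -> precedence 6
  + -> precedence 5
Sorted highest to lowest: *, /, +, >, &&
Distinct precedence values: [6, 5, 4, 2]
Number of distinct levels: 4

4


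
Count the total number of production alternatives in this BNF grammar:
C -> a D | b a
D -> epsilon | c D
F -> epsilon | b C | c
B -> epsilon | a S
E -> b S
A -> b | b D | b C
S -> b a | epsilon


Counting alternatives per rule:
  C: 2 alternative(s)
  D: 2 alternative(s)
  F: 3 alternative(s)
  B: 2 alternative(s)
  E: 1 alternative(s)
  A: 3 alternative(s)
  S: 2 alternative(s)
Sum: 2 + 2 + 3 + 2 + 1 + 3 + 2 = 15

15


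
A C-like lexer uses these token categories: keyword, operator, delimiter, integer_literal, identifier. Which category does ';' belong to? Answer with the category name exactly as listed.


Token: ';'
Checking categories:
  identifier: no
  integer_literal: no
  operator: no
  keyword: no
  delimiter: YES
Category: delimiter

delimiter


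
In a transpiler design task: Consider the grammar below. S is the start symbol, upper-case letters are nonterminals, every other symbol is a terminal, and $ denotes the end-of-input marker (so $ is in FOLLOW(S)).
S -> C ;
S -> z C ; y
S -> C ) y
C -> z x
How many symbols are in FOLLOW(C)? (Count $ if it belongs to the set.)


S is the start symbol and does not occur in any rule body, so FOLLOW(S) = {$}.
Examining every occurrence of C in a rule body:
  S -> C ; : C is followed by terminal ';' -> add ';'
  S -> z C ; y : C is followed by terminal ';' -> add ';' (already in the set)
  S -> C ) y : C is followed by terminal ')' -> add ')'
  C -> z x : C does not occur in the body -> contributes nothing
FOLLOW(C) = {), ;}
Count: 2

2


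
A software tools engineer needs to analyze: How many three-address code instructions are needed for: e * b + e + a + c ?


Expression: e * b + e + a + c
Generating three-address code (respecting * over +/- precedence):
  Instruction 1: t1 = e * b
  Instruction 2: t2 = t1 + e
  Instruction 3: t3 = t2 + a
  Instruction 4: t4 = t3 + c
Total instructions: 4

4


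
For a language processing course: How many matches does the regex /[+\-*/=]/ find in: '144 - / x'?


Pattern: /[+\-*/=]/ (operators)
Input: '144 - / x'
Scanning for matches:
  Match 1: '-'
  Match 2: '/'
Total matches: 2

2


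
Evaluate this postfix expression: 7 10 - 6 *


Processing tokens left to right:
Push 7, Push 10
Pop 7 and 10, compute 7 - 10 = -3, push -3
Push 6
Pop -3 and 6, compute -3 * 6 = -18, push -18
Stack result: -18

-18


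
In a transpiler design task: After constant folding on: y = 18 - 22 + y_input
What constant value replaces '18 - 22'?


Identifying constant sub-expression:
  Original: y = 18 - 22 + y_input
  18 and 22 are both compile-time constants
  Evaluating: 18 - 22 = -4
  After folding: y = -4 + y_input

-4


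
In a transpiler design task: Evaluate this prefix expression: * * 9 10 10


Parsing prefix expression: * * 9 10 10
Step 1: Innermost operation '* 9 10'
  9 * 10 = 90
Step 2: Outer operation '* [90] 10'
  90 * 10 = 900

900


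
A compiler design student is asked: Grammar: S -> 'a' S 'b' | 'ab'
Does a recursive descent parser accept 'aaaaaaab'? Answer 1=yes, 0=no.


Grammar accepts strings of the form a^n b^n (n >= 1)
Word: 'aaaaaaab'
Counting: 7 a's and 1 b's
Check: 7 == 1? No
Mismatch: a-count != b-count
Rejected

0


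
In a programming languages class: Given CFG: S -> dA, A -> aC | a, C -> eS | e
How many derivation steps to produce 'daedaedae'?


Grammar: S -> dA, A -> aC | a, C -> eS | e
Deriving 'daedaedae':
Step 1: S -> dA => dA
Step 2: A -> aC => daC
Step 3: C -> eS => daeS
Step 4: S -> dA => daedA
Step 5: A -> aC => daedaC
Step 6: C -> eS => daedaeS
Step 7: S -> dA => daedaedA
Step 8: A -> aC => daedaedaC
Step 9: C -> e => daedaedae
Total derivation steps: 9

9


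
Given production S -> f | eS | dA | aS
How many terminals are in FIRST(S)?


Production: S -> f | eS | dA | aS
Examining each alternative for leading terminals:
  S -> f : first terminal = 'f'
  S -> eS : first terminal = 'e'
  S -> dA : first terminal = 'd'
  S -> aS : first terminal = 'a'
FIRST(S) = {a, d, e, f}
Count: 4

4


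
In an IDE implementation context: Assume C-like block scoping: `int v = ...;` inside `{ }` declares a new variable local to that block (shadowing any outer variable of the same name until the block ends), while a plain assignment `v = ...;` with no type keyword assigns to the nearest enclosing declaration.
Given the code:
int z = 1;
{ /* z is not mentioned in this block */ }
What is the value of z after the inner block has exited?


Analyzing scoping rules:
Outer scope: declares z = 1
Inner block: z is neither redeclared nor assigned -> unchanged
After the block -> 1
Result: 1

1


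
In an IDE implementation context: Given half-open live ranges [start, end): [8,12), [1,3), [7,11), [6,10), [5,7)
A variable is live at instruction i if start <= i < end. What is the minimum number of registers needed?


Live ranges:
  Var0: [8, 12)
  Var1: [1, 3)
  Var2: [7, 11)
  Var3: [6, 10)
  Var4: [5, 7)
Sweep-line events (position, delta, active):
  pos=1 start -> active=1
  pos=3 end -> active=0
  pos=5 start -> active=1
  pos=6 start -> active=2
  pos=7 end -> active=1
  pos=7 start -> active=2
  pos=8 start -> active=3
  pos=10 end -> active=2
  pos=11 end -> active=1
  pos=12 end -> active=0
Maximum simultaneous active: 3
Minimum registers needed: 3

3


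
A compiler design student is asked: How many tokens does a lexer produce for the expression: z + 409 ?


Scanning 'z + 409'
Token 1: 'z' -> identifier
Token 2: '+' -> operator
Token 3: '409' -> integer_literal
Total tokens: 3

3


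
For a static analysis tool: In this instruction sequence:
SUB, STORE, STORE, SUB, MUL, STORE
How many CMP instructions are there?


Scanning instruction sequence for CMP:
  Position 1: SUB
  Position 2: STORE
  Position 3: STORE
  Position 4: SUB
  Position 5: MUL
  Position 6: STORE
Matches at positions: []
Total CMP count: 0

0


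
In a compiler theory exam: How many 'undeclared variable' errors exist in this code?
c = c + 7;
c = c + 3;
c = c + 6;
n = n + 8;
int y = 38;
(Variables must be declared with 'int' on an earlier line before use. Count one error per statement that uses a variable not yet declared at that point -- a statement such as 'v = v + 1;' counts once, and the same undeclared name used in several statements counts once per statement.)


Scanning code line by line:
  Line 1: use 'c' -> ERROR (undeclared)
  Line 2: use 'c' -> ERROR (undeclared)
  Line 3: use 'c' -> ERROR (undeclared)
  Line 4: use 'n' -> ERROR (undeclared)
  Line 5: declare 'y' -> declared = ['y']
Total undeclared variable errors: 4

4


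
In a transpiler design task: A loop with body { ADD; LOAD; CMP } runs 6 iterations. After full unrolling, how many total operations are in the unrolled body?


Loop body operations: ADD, LOAD, CMP (3 ops per iteration)
Unrolling 6 iterations:
  Iteration 1: ADD, LOAD, CMP (3 ops)
  Iteration 2: ADD, LOAD, CMP (3 ops)
  Iteration 3: ADD, LOAD, CMP (3 ops)
  Iteration 4: ADD, LOAD, CMP (3 ops)
  Iteration 5: ADD, LOAD, CMP (3 ops)
  Iteration 6: ADD, LOAD, CMP (3 ops)
Total: 6 iterations * 3 ops/iter = 18 operations

18


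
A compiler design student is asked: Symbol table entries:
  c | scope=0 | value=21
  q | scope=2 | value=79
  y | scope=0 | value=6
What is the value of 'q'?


Searching symbol table for 'q':
  c | scope=0 | value=21
  q | scope=2 | value=79 <- MATCH
  y | scope=0 | value=6
Found 'q' at scope 2 with value 79

79


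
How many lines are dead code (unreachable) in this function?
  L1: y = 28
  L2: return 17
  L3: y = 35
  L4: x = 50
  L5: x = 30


Analyzing control flow:
  L1: reachable (before return)
  L2: reachable (return statement)
  L3: DEAD (after return at L2)
  L4: DEAD (after return at L2)
  L5: DEAD (after return at L2)
Return at L2, total lines = 5
Dead lines: L3 through L5
Count: 3

3


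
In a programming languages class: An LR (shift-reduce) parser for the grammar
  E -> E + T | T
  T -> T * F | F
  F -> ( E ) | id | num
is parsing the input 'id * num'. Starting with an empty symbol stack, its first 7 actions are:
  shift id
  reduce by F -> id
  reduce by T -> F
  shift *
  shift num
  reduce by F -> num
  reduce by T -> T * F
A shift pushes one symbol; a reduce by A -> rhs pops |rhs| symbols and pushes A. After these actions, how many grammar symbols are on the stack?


Tracking the symbol stack through each action:
  Action 1: shift 'id' : push -> stack = [id] (size 1)
  Action 2: reduce by F -> id : pop 1, push F -> stack = [F] (size 1)
  Action 3: reduce by T -> F : pop 1, push T -> stack = [T] (size 1)
  Action 4: shift '*' : push -> stack = [T, *] (size 2)
  Action 5: shift 'num' : push -> stack = [T, *, num] (size 3)
  Action 6: reduce by F -> num : pop 1, push F -> stack = [T, *, F] (size 3)
  Action 7: reduce by T -> T * F : pop 3, push T -> stack = [T] (size 1)
Final stack size: 1

1


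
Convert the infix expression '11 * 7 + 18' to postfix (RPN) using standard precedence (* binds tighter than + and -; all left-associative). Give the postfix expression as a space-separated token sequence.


Applying the shunting-yard algorithm:
  Operand 11 -> output
  Push '*' onto operator stack -> op-stack: [*]
  Operand 7 -> output
  See '+' (prec 1); top '*' (prec 2) >= it -> pop '*' to output
  Push '+' onto operator stack -> op-stack: [+]
  Operand 18 -> output
  End of input: pop '+' to output
Postfix result: 11 7 * 18 +

11 7 * 18 +


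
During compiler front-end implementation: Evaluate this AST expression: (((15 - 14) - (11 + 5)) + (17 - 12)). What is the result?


Expression: (((15 - 14) - (11 + 5)) + (17 - 12))
Evaluating step by step:
  15 - 14 = 1
  11 + 5 = 16
  1 - 16 = -15
  17 - 12 = 5
  -15 + 5 = -10
Result: -10

-10


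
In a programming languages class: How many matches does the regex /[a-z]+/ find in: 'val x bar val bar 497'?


Pattern: /[a-z]+/ (identifiers)
Input: 'val x bar val bar 497'
Scanning for matches:
  Match 1: 'val'
  Match 2: 'x'
  Match 3: 'bar'
  Match 4: 'val'
  Match 5: 'bar'
Total matches: 5

5


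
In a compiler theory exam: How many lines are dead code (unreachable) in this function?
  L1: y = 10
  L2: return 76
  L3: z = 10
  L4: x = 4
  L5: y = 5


Analyzing control flow:
  L1: reachable (before return)
  L2: reachable (return statement)
  L3: DEAD (after return at L2)
  L4: DEAD (after return at L2)
  L5: DEAD (after return at L2)
Return at L2, total lines = 5
Dead lines: L3 through L5
Count: 3

3


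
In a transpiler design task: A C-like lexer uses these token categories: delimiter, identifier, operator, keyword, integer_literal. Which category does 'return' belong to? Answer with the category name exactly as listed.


Token: 'return'
Checking categories:
  identifier: no
  integer_literal: no
  operator: no
  keyword: YES
  delimiter: no
Category: keyword

keyword


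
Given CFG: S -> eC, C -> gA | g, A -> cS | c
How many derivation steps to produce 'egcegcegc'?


Grammar: S -> eC, C -> gA | g, A -> cS | c
Deriving 'egcegcegc':
Step 1: S -> eC => eC
Step 2: C -> gA => egA
Step 3: A -> cS => egcS
Step 4: S -> eC => egceC
Step 5: C -> gA => egcegA
Step 6: A -> cS => egcegcS
Step 7: S -> eC => egcegceC
Step 8: C -> gA => egcegcegA
Step 9: A -> c => egcegcegc
Total derivation steps: 9

9


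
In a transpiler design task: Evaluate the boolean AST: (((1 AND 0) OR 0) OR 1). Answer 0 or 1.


Step 1: Evaluate inner node
  1 AND 0 = 0
Step 2: Evaluate next node
  0 OR 0 = 0
Step 3: Evaluate root node
  0 OR 1 = 1

1


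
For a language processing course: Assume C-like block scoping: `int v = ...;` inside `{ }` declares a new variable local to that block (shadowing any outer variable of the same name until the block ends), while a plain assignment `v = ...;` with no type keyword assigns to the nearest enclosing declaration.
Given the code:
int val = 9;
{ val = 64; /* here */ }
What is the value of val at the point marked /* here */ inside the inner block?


Analyzing scoping rules:
Outer scope: declares val = 9
Inner block: 'val = 64;' has no type keyword, so it is an assignment to the outer val (no shadowing)
Inside the block, after the assignment -> 64
Result: 64

64


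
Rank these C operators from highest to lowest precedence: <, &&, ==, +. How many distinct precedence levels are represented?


Looking up precedence for each operator:
  < -> precedence 4
  && -> precedence 2
  == -> precedence 3
  + -> precedence 5
Sorted highest to lowest: +, <, ==, &&
Distinct precedence values: [5, 4, 3, 2]
Number of distinct levels: 4

4


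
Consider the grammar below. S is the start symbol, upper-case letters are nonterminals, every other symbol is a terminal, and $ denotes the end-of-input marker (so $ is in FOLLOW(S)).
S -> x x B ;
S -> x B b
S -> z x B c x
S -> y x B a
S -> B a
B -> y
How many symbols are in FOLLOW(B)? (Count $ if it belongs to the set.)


S is the start symbol and does not occur in any rule body, so FOLLOW(S) = {$}.
Examining every occurrence of B in a rule body:
  S -> x x B ; : B is followed by terminal ';' -> add ';'
  S -> x B b : B is followed by terminal 'b' -> add 'b'
  S -> z x B c x : B is followed by terminal 'c' -> add 'c'
  S -> y x B a : B is followed by terminal 'a' -> add 'a'
  S -> B a : B is followed by terminal 'a' -> add 'a' (already in the set)
  B -> y : B does not occur in the body -> contributes nothing
FOLLOW(B) = {;, a, b, c}
Count: 4

4


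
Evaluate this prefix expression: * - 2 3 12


Parsing prefix expression: * - 2 3 12
Step 1: Innermost operation '- 2 3'
  2 - 3 = -1
Step 2: Outer operation '* [-1] 12'
  -1 * 12 = -12

-12


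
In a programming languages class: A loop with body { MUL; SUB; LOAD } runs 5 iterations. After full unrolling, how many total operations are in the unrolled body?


Loop body operations: MUL, SUB, LOAD (3 ops per iteration)
Unrolling 5 iterations:
  Iteration 1: MUL, SUB, LOAD (3 ops)
  Iteration 2: MUL, SUB, LOAD (3 ops)
  Iteration 3: MUL, SUB, LOAD (3 ops)
  Iteration 4: MUL, SUB, LOAD (3 ops)
  Iteration 5: MUL, SUB, LOAD (3 ops)
Total: 5 iterations * 3 ops/iter = 15 operations

15


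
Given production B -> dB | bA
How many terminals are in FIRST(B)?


Production: B -> dB | bA
Examining each alternative for leading terminals:
  B -> dB : first terminal = 'd'
  B -> bA : first terminal = 'b'
FIRST(B) = {b, d}
Count: 2

2


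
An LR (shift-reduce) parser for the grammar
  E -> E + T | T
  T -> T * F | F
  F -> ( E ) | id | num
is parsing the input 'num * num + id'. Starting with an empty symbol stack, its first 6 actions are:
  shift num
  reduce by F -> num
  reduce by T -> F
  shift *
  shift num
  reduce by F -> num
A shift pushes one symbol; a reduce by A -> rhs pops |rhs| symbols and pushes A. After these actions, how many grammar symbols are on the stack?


Tracking the symbol stack through each action:
  Action 1: shift 'num' : push -> stack = [num] (size 1)
  Action 2: reduce by F -> num : pop 1, push F -> stack = [F] (size 1)
  Action 3: reduce by T -> F : pop 1, push T -> stack = [T] (size 1)
  Action 4: shift '*' : push -> stack = [T, *] (size 2)
  Action 5: shift 'num' : push -> stack = [T, *, num] (size 3)
  Action 6: reduce by F -> num : pop 1, push F -> stack = [T, *, F] (size 3)
Final stack size: 3

3


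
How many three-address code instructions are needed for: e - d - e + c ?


Expression: e - d - e + c
Generating three-address code (respecting * over +/- precedence):
  Instruction 1: t1 = e - d
  Instruction 2: t2 = t1 - e
  Instruction 3: t3 = t2 + c
Total instructions: 3

3


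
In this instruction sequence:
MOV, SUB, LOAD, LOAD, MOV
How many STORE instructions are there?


Scanning instruction sequence for STORE:
  Position 1: MOV
  Position 2: SUB
  Position 3: LOAD
  Position 4: LOAD
  Position 5: MOV
Matches at positions: []
Total STORE count: 0

0


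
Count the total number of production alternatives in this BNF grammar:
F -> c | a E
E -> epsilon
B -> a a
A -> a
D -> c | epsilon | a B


Counting alternatives per rule:
  F: 2 alternative(s)
  E: 1 alternative(s)
  B: 1 alternative(s)
  A: 1 alternative(s)
  D: 3 alternative(s)
Sum: 2 + 1 + 1 + 1 + 3 = 8

8


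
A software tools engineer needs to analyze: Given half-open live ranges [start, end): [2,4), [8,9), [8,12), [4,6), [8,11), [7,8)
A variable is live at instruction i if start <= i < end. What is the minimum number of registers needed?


Live ranges:
  Var0: [2, 4)
  Var1: [8, 9)
  Var2: [8, 12)
  Var3: [4, 6)
  Var4: [8, 11)
  Var5: [7, 8)
Sweep-line events (position, delta, active):
  pos=2 start -> active=1
  pos=4 end -> active=0
  pos=4 start -> active=1
  pos=6 end -> active=0
  pos=7 start -> active=1
  pos=8 end -> active=0
  pos=8 start -> active=1
  pos=8 start -> active=2
  pos=8 start -> active=3
  pos=9 end -> active=2
  pos=11 end -> active=1
  pos=12 end -> active=0
Maximum simultaneous active: 3
Minimum registers needed: 3

3


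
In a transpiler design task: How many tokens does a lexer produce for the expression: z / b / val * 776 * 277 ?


Scanning 'z / b / val * 776 * 277'
Token 1: 'z' -> identifier
Token 2: '/' -> operator
Token 3: 'b' -> identifier
Token 4: '/' -> operator
Token 5: 'val' -> identifier
Token 6: '*' -> operator
Token 7: '776' -> integer_literal
Token 8: '*' -> operator
Token 9: '277' -> integer_literal
Total tokens: 9

9


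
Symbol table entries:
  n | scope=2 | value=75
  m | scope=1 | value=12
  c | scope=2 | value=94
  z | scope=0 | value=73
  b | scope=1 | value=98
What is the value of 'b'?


Searching symbol table for 'b':
  n | scope=2 | value=75
  m | scope=1 | value=12
  c | scope=2 | value=94
  z | scope=0 | value=73
  b | scope=1 | value=98 <- MATCH
Found 'b' at scope 1 with value 98

98


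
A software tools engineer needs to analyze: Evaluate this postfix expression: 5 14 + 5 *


Processing tokens left to right:
Push 5, Push 14
Pop 5 and 14, compute 5 + 14 = 19, push 19
Push 5
Pop 19 and 5, compute 19 * 5 = 95, push 95
Stack result: 95

95


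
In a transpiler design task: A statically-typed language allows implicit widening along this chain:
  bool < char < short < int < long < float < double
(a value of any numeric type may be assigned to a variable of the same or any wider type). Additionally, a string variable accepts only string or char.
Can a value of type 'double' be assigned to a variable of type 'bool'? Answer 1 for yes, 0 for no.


Target variable type: bool
Source value type: double
Numeric ranks: double=6, bool=0
Widening allowed iff rank(source) <= rank(target): 6 <= 0? No
Result: 0

0


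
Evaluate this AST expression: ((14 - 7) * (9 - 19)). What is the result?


Expression: ((14 - 7) * (9 - 19))
Evaluating step by step:
  14 - 7 = 7
  9 - 19 = -10
  7 * -10 = -70
Result: -70

-70


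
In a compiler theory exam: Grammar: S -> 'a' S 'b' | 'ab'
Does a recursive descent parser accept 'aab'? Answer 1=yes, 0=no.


Grammar accepts strings of the form a^n b^n (n >= 1)
Word: 'aab'
Counting: 2 a's and 1 b's
Check: 2 == 1? No
Mismatch: a-count != b-count
Rejected

0


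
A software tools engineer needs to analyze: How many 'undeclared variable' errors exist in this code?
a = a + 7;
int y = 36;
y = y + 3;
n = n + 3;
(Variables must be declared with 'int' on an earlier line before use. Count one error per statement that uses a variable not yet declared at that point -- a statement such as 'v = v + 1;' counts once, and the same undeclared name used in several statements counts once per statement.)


Scanning code line by line:
  Line 1: use 'a' -> ERROR (undeclared)
  Line 2: declare 'y' -> declared = ['y']
  Line 3: use 'y' -> OK (declared)
  Line 4: use 'n' -> ERROR (undeclared)
Total undeclared variable errors: 2

2


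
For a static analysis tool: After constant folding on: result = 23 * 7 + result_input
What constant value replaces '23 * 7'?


Identifying constant sub-expression:
  Original: result = 23 * 7 + result_input
  23 and 7 are both compile-time constants
  Evaluating: 23 * 7 = 161
  After folding: result = 161 + result_input

161


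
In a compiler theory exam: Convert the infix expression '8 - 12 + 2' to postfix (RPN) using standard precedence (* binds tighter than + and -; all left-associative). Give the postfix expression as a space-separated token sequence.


Applying the shunting-yard algorithm:
  Operand 8 -> output
  Push '-' onto operator stack -> op-stack: [-]
  Operand 12 -> output
  See '+' (prec 1); top '-' (prec 1) >= it -> pop '-' to output
  Push '+' onto operator stack -> op-stack: [+]
  Operand 2 -> output
  End of input: pop '+' to output
Postfix result: 8 12 - 2 +

8 12 - 2 +


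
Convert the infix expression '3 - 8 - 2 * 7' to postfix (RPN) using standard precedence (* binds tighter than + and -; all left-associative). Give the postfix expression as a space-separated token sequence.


Applying the shunting-yard algorithm:
  Operand 3 -> output
  Push '-' onto operator stack -> op-stack: [-]
  Operand 8 -> output
  See '-' (prec 1); top '-' (prec 1) >= it -> pop '-' to output
  Push '-' onto operator stack -> op-stack: [-]
  Operand 2 -> output
  Push '*' onto operator stack -> op-stack: [-, *]
  Operand 7 -> output
  End of input: pop '*' to output
  End of input: pop '-' to output
Postfix result: 3 8 - 2 7 * -

3 8 - 2 7 * -


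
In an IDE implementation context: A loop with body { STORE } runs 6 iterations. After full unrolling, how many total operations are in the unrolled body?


Loop body operations: STORE (1 op per iteration)
Unrolling 6 iterations:
  Iteration 1: STORE (1 ops)
  Iteration 2: STORE (1 ops)
  Iteration 3: STORE (1 ops)
  Iteration 4: STORE (1 ops)
  Iteration 5: STORE (1 ops)
  Iteration 6: STORE (1 ops)
Total: 6 iterations * 1 ops/iter = 6 operations

6


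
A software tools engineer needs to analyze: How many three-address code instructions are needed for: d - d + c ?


Expression: d - d + c
Generating three-address code (respecting * over +/- precedence):
  Instruction 1: t1 = d - d
  Instruction 2: t2 = t1 + c
Total instructions: 2

2


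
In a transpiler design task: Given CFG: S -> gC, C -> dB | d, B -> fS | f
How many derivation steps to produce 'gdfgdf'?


Grammar: S -> gC, C -> dB | d, B -> fS | f
Deriving 'gdfgdf':
Step 1: S -> gC => gC
Step 2: C -> dB => gdB
Step 3: B -> fS => gdfS
Step 4: S -> gC => gdfgC
Step 5: C -> dB => gdfgdB
Step 6: B -> f => gdfgdf
Total derivation steps: 6

6


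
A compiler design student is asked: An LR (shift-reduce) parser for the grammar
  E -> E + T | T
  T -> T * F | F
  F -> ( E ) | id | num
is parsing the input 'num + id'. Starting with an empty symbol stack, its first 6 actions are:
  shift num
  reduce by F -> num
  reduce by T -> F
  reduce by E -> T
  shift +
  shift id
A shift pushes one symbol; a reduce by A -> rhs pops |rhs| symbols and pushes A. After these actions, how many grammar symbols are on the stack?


Tracking the symbol stack through each action:
  Action 1: shift 'num' : push -> stack = [num] (size 1)
  Action 2: reduce by F -> num : pop 1, push F -> stack = [F] (size 1)
  Action 3: reduce by T -> F : pop 1, push T -> stack = [T] (size 1)
  Action 4: reduce by E -> T : pop 1, push E -> stack = [E] (size 1)
  Action 5: shift '+' : push -> stack = [E, +] (size 2)
  Action 6: shift 'id' : push -> stack = [E, +, id] (size 3)
Final stack size: 3

3


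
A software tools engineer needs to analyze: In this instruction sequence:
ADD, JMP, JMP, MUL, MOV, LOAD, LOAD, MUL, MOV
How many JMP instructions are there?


Scanning instruction sequence for JMP:
  Position 1: ADD
  Position 2: JMP <- MATCH
  Position 3: JMP <- MATCH
  Position 4: MUL
  Position 5: MOV
  Position 6: LOAD
  Position 7: LOAD
  Position 8: MUL
  Position 9: MOV
Matches at positions: [2, 3]
Total JMP count: 2

2


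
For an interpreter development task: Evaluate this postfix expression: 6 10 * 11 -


Processing tokens left to right:
Push 6, Push 10
Pop 6 and 10, compute 6 * 10 = 60, push 60
Push 11
Pop 60 and 11, compute 60 - 11 = 49, push 49
Stack result: 49

49


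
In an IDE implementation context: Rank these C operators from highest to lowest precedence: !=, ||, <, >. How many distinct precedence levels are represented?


Looking up precedence for each operator:
  != -> precedence 3
  || -> precedence 1
  < -> precedence 4
  > -> precedence 4
Sorted highest to lowest: <, >, !=, ||
Distinct precedence values: [4, 3, 1]
Number of distinct levels: 3

3


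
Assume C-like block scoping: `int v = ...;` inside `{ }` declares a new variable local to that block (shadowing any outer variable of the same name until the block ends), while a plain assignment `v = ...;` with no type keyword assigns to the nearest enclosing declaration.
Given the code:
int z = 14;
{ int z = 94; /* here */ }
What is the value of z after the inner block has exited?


Analyzing scoping rules:
Outer scope: declares z = 14
Inner block: 'int z = 94;' declares a NEW z that shadows the outer one
When the block exits the inner z goes out of scope; the outer z was never modified -> 14
Result: 14

14


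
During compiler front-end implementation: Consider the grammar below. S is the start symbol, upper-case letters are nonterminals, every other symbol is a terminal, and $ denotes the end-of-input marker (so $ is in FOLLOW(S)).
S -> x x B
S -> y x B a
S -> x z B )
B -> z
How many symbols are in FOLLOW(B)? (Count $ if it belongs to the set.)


S is the start symbol and does not occur in any rule body, so FOLLOW(S) = {$}.
Examining every occurrence of B in a rule body:
  S -> x x B : B is at the right end -> add FOLLOW(S) = {$}
  S -> y x B a : B is followed by terminal 'a' -> add 'a'
  S -> x z B ) : B is followed by terminal ')' -> add ')'
  B -> z : B does not occur in the body -> contributes nothing
FOLLOW(B) = {), a, $}
Count: 3

3


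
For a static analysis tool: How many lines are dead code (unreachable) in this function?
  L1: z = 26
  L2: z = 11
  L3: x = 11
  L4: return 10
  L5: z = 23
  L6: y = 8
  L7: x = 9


Analyzing control flow:
  L1: reachable (before return)
  L2: reachable (before return)
  L3: reachable (before return)
  L4: reachable (return statement)
  L5: DEAD (after return at L4)
  L6: DEAD (after return at L4)
  L7: DEAD (after return at L4)
Return at L4, total lines = 7
Dead lines: L5 through L7
Count: 3

3


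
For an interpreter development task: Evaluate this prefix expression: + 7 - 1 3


Parsing prefix expression: + 7 - 1 3
Step 1: Innermost operation '- 1 3'
  1 - 3 = -2
Step 2: Outer operation '+ 7 [-2]'
  7 + -2 = 5

5


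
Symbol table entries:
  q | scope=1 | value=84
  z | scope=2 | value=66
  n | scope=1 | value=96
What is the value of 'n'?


Searching symbol table for 'n':
  q | scope=1 | value=84
  z | scope=2 | value=66
  n | scope=1 | value=96 <- MATCH
Found 'n' at scope 1 with value 96

96


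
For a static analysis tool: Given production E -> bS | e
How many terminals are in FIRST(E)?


Production: E -> bS | e
Examining each alternative for leading terminals:
  E -> bS : first terminal = 'b'
  E -> e : first terminal = 'e'
FIRST(E) = {b, e}
Count: 2

2


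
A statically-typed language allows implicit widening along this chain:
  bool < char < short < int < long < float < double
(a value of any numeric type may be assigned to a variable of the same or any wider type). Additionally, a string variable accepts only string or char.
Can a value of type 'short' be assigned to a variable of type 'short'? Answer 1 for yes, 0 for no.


Target variable type: short
Source value type: short
Numeric ranks: short=2, short=2
Widening allowed iff rank(source) <= rank(target): 2 <= 2? Yes
Result: 1

1


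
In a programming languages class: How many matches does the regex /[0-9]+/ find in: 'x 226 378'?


Pattern: /[0-9]+/ (int literals)
Input: 'x 226 378'
Scanning for matches:
  Match 1: '226'
  Match 2: '378'
Total matches: 2

2


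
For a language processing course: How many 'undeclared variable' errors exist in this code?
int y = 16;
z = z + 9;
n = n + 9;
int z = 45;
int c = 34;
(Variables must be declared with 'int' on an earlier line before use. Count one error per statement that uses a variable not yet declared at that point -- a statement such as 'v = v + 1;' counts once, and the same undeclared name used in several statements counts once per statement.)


Scanning code line by line:
  Line 1: declare 'y' -> declared = ['y']
  Line 2: use 'z' -> ERROR (undeclared)
  Line 3: use 'n' -> ERROR (undeclared)
  Line 4: declare 'z' -> declared = ['y', 'z']
  Line 5: declare 'c' -> declared = ['c', 'y', 'z']
Total undeclared variable errors: 2

2


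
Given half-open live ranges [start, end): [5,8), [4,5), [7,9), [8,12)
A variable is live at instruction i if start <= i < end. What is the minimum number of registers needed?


Live ranges:
  Var0: [5, 8)
  Var1: [4, 5)
  Var2: [7, 9)
  Var3: [8, 12)
Sweep-line events (position, delta, active):
  pos=4 start -> active=1
  pos=5 end -> active=0
  pos=5 start -> active=1
  pos=7 start -> active=2
  pos=8 end -> active=1
  pos=8 start -> active=2
  pos=9 end -> active=1
  pos=12 end -> active=0
Maximum simultaneous active: 2
Minimum registers needed: 2

2


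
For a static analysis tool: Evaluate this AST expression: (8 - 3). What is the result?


Expression: (8 - 3)
Evaluating step by step:
  8 - 3 = 5
Result: 5

5


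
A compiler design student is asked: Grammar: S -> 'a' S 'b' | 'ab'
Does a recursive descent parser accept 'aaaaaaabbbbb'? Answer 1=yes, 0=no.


Grammar accepts strings of the form a^n b^n (n >= 1)
Word: 'aaaaaaabbbbb'
Counting: 7 a's and 5 b's
Check: 7 == 5? No
Mismatch: a-count != b-count
Rejected

0


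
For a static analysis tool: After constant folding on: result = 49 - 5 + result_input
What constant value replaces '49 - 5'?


Identifying constant sub-expression:
  Original: result = 49 - 5 + result_input
  49 and 5 are both compile-time constants
  Evaluating: 49 - 5 = 44
  After folding: result = 44 + result_input

44


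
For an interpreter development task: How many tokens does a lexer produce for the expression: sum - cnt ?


Scanning 'sum - cnt'
Token 1: 'sum' -> identifier
Token 2: '-' -> operator
Token 3: 'cnt' -> identifier
Total tokens: 3

3


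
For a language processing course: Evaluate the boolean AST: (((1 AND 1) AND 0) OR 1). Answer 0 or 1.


Step 1: Evaluate inner node
  1 AND 1 = 1
Step 2: Evaluate next node
  1 AND 0 = 0
Step 3: Evaluate root node
  0 OR 1 = 1

1


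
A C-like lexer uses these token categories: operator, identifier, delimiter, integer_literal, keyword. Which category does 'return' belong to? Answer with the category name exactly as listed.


Token: 'return'
Checking categories:
  identifier: no
  integer_literal: no
  operator: no
  keyword: YES
  delimiter: no
Category: keyword

keyword


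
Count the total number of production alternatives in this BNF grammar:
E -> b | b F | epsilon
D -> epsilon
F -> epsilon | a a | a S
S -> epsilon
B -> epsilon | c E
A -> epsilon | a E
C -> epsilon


Counting alternatives per rule:
  E: 3 alternative(s)
  D: 1 alternative(s)
  F: 3 alternative(s)
  S: 1 alternative(s)
  B: 2 alternative(s)
  A: 2 alternative(s)
  C: 1 alternative(s)
Sum: 3 + 1 + 3 + 1 + 2 + 2 + 1 = 13

13


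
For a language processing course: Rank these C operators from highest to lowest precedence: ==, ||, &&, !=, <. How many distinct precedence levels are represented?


Looking up precedence for each operator:
  == -> precedence 3
  || -> precedence 1
  && -> precedence 2
  != -> precedence 3
  < -> precedence 4
Sorted highest to lowest: <, ==, !=, &&, ||
Distinct precedence values: [4, 3, 2, 1]
Number of distinct levels: 4

4


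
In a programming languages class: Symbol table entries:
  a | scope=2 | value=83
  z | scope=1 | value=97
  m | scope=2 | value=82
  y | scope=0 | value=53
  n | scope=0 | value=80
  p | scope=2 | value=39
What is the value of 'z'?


Searching symbol table for 'z':
  a | scope=2 | value=83
  z | scope=1 | value=97 <- MATCH
  m | scope=2 | value=82
  y | scope=0 | value=53
  n | scope=0 | value=80
  p | scope=2 | value=39
Found 'z' at scope 1 with value 97

97


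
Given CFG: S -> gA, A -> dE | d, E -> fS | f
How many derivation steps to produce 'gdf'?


Grammar: S -> gA, A -> dE | d, E -> fS | f
Deriving 'gdf':
Step 1: S -> gA => gA
Step 2: A -> dE => gdE
Step 3: E -> f => gdf
Total derivation steps: 3

3


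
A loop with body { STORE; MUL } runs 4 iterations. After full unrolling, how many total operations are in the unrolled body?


Loop body operations: STORE, MUL (2 ops per iteration)
Unrolling 4 iterations:
  Iteration 1: STORE, MUL (2 ops)
  Iteration 2: STORE, MUL (2 ops)
  Iteration 3: STORE, MUL (2 ops)
  Iteration 4: STORE, MUL (2 ops)
Total: 4 iterations * 2 ops/iter = 8 operations

8


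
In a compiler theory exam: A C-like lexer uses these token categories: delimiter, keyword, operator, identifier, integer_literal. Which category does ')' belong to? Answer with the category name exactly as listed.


Token: ')'
Checking categories:
  identifier: no
  integer_literal: no
  operator: no
  keyword: no
  delimiter: YES
Category: delimiter

delimiter


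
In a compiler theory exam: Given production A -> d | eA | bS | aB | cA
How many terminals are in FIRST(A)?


Production: A -> d | eA | bS | aB | cA
Examining each alternative for leading terminals:
  A -> d : first terminal = 'd'
  A -> eA : first terminal = 'e'
  A -> bS : first terminal = 'b'
  A -> aB : first terminal = 'a'
  A -> cA : first terminal = 'c'
FIRST(A) = {a, b, c, d, e}
Count: 5

5


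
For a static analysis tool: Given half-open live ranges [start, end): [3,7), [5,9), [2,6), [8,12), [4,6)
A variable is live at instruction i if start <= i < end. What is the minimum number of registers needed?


Live ranges:
  Var0: [3, 7)
  Var1: [5, 9)
  Var2: [2, 6)
  Var3: [8, 12)
  Var4: [4, 6)
Sweep-line events (position, delta, active):
  pos=2 start -> active=1
  pos=3 start -> active=2
  pos=4 start -> active=3
  pos=5 start -> active=4
  pos=6 end -> active=3
  pos=6 end -> active=2
  pos=7 end -> active=1
  pos=8 start -> active=2
  pos=9 end -> active=1
  pos=12 end -> active=0
Maximum simultaneous active: 4
Minimum registers needed: 4

4
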